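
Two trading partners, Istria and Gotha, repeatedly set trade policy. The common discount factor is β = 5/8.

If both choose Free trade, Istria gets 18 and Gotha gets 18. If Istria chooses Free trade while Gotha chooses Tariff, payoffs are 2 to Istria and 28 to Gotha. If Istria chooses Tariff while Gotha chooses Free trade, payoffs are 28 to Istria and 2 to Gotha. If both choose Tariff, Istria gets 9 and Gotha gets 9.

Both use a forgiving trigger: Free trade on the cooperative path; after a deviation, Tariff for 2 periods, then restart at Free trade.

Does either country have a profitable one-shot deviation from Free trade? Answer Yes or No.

Yes

Comparing payoff streams over the 3 periods until play realigns: cooperate → 18(1+β+…+β^2); deviate → 28 + 9(β+…+β^2).
Cooperation is sustained iff (18−9)(β+…+β^2) ≥ 28−18.
β+…+β^2 = 5/8·(1−(5/8)^2)/(1−5/8) = 1.0156, and (28−18)/(18−9) = 1.1111.
1.0156 < 1.1111, so cooperation is not sustainable.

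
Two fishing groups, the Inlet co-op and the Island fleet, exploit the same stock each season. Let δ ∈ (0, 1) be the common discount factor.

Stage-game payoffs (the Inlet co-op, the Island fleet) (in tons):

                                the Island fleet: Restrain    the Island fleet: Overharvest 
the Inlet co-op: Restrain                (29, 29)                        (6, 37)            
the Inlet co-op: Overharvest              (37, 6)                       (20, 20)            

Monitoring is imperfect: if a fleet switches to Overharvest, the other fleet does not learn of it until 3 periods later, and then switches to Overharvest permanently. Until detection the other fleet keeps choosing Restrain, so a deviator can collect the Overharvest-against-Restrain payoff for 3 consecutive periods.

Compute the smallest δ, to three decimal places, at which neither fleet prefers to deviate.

Deviating for the 3 undetected periods gains 37−29 = 8 per period over cooperation, then loses 29−20 = 9 per period forever once punishment starts.
Gain: 8(1 + δ + … + δ^2); loss: 9·δ^3/(1−δ).
No profitable deviation ⇔ 8(1−δ^3) ≤ 9·δ^3, i.e. δ^3 ≥ 8/(8+9) = 8/17.
Hence δ ≥ (8/17)^(1/3) ≈ 0.778.

0.778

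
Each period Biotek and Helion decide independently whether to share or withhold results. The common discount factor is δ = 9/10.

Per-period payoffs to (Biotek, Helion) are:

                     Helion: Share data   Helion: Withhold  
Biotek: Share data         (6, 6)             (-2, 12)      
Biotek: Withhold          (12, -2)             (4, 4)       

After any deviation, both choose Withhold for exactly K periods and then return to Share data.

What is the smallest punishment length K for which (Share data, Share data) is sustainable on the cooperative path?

IC: δ(1−δ^K)/(1−δ) ≥ (12−6)/(6−4) = 3.
With δ = 9/10: need 1 − δ^K ≥ 3·(1−9/10)/(9/10), i.e. δ^K ≤ 0.6667.
Since (9/10)^3 = 0.7290 and (9/10)^4 = 0.6561, the smallest such K is 4.

4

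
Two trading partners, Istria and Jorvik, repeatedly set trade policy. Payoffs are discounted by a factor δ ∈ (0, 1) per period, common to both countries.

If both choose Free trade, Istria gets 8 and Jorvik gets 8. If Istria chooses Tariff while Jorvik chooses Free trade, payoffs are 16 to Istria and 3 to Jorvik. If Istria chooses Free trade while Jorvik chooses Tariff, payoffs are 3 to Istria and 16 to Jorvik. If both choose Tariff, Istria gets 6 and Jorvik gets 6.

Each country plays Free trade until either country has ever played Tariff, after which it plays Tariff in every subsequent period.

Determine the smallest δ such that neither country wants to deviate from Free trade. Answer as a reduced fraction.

Under grim trigger the critical discount factor is (T−C)/(T−P) with T = 16, C = 8, P = 6.
δ* = (16−8)/(16−6) = 8/10 = 4/5.

4/5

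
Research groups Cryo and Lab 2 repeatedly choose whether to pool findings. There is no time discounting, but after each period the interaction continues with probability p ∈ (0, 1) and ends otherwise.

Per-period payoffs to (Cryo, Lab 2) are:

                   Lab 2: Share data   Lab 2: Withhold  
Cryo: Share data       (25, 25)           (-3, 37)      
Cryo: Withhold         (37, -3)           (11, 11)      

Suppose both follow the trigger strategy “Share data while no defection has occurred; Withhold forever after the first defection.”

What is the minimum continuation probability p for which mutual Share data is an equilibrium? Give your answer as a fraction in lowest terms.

With no time discounting, the continuation probability p plays the role of the discount factor.
Grim-trigger IC: 25/(1−p) ≥ 37 + 11p/(1−p) ⇒ p ≥ (37−25)/(37−11) = 6/13.

6/13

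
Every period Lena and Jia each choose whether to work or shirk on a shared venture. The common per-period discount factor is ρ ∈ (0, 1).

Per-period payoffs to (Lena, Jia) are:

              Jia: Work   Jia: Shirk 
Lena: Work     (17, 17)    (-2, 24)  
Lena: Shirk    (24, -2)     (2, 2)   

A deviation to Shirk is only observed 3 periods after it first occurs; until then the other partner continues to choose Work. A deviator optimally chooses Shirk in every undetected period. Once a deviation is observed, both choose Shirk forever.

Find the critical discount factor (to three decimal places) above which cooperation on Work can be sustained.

A deviator earns 24 for 3 periods, then 2 forever; cooperating earns 17 forever. Multiplying the IC by (1−ρ):
17 ≥ 24(1−ρ^3) + 2ρ^3, so 22·ρ^3 ≥ 7 and ρ^3 ≥ 7/22.
ρ ≥ (7/22)^(1/3) ≈ 0.683.

0.683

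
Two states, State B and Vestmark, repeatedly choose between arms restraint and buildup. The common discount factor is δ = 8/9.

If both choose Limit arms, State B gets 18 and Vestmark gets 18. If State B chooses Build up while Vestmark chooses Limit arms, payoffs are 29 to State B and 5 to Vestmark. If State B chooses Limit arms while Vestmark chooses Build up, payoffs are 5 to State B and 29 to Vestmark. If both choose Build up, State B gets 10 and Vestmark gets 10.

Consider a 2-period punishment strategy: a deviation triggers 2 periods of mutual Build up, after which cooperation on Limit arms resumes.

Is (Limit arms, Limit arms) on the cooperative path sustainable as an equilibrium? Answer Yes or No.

Comparing payoff streams over the 3 periods until play realigns: cooperate → 18(1+δ+…+δ^2); deviate → 29 + 10(δ+…+δ^2).
Cooperation is sustained iff (18−10)(δ+…+δ^2) ≥ 29−18.
δ+…+δ^2 = 8/9·(1−(8/9)^2)/(1−8/9) = 1.6790, and (29−18)/(18−10) = 1.3750.
1.6790 ≥ 1.3750, so cooperation is sustainable.

Yes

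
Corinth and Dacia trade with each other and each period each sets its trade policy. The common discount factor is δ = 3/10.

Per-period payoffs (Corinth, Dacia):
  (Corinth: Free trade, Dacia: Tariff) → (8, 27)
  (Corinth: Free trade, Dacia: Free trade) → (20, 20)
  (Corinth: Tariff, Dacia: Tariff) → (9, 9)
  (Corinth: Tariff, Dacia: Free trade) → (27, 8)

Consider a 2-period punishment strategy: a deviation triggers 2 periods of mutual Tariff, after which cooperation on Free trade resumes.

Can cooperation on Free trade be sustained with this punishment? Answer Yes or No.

No

IC: δ+…+δ^2 ≥ (27−20)/(20−9) = 7/11.
At δ = 3/10: partial sum = 0.3900 < 0.6364. Cooperation not sustainable.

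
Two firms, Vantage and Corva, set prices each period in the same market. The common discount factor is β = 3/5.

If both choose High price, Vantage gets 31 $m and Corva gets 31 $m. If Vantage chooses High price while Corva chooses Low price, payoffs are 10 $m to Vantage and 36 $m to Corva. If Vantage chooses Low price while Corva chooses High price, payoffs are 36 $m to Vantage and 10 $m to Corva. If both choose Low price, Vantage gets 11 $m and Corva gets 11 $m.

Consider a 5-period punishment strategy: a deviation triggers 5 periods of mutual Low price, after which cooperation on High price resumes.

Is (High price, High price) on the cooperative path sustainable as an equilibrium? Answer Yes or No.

Yes

Comparing payoff streams over the 6 periods until play realigns: cooperate → 31(1+β+…+β^5); deviate → 36 + 11(β+…+β^5).
Cooperation is sustained iff (31−11)(β+…+β^5) ≥ 36−31.
β+…+β^5 = 3/5·(1−(3/5)^5)/(1−3/5) = 1.3834, and (36−31)/(31−11) = 0.2500.
1.3834 ≥ 0.2500, so cooperation is sustainable.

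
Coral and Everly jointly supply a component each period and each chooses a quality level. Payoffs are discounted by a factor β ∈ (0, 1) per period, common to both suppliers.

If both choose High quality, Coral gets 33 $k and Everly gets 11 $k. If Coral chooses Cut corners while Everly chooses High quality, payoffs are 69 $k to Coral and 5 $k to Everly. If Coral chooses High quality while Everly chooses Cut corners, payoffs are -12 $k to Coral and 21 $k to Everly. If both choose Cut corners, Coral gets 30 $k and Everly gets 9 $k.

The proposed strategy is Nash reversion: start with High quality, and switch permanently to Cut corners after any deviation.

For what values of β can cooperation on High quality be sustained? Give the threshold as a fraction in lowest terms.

Coral: cooperation gives 33 each period; deviation gives 69 once then 30 forever.
  33/(1−β) ≥ 69 + 30β/(1−β) ⇒ β ≥ 36/39 = 12/13.
Everly: cooperation gives 11 each period; deviation gives 21 once then 9 forever.
  β ≥ 10/12 = 5/6.
Both must hold, so the binding constraint is Coral's: β ≥ 12/13.

12/13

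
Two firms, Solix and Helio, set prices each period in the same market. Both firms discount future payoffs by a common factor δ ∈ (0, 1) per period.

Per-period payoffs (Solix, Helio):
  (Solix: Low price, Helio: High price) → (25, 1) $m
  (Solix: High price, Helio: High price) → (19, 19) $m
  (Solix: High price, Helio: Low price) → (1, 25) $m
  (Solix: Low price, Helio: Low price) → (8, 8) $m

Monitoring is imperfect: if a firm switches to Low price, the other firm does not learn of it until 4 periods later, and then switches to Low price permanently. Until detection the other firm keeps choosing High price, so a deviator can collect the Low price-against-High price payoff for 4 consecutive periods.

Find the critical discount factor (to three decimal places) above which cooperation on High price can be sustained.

A deviator earns 25 for 4 periods, then 8 forever; cooperating earns 19 forever. Multiplying the IC by (1−δ):
19 ≥ 25(1−δ^4) + 8δ^4, so 17·δ^4 ≥ 6 and δ^4 ≥ 6/17.
δ ≥ (6/17)^(1/4) ≈ 0.771.

0.771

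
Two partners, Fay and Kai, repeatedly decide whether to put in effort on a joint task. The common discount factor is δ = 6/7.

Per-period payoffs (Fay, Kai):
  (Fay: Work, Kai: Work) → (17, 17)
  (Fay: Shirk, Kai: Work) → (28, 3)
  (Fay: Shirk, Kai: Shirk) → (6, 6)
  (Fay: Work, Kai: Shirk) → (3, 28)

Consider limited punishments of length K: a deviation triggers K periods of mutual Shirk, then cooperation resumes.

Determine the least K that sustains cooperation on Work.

No profitable deviation requires (17−6)(δ+…+δ^K) ≥ 28−17, i.e. δ+…+δ^K ≥ 1 ≈ 1.0000.
With δ = 6/7, the partial sums are K=1: 0.8571, K=2: 1.5918.
K = 2 is the first length at which the sum reaches 1.0000.

2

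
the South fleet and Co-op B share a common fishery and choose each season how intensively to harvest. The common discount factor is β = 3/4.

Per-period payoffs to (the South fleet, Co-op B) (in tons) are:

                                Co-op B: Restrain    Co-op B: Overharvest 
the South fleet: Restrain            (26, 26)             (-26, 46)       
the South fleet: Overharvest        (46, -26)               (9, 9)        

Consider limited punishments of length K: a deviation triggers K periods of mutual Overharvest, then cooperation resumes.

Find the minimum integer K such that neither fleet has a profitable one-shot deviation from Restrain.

IC: β(1−β^K)/(1−β) ≥ (46−26)/(26−9) = 20/17.
With β = 3/4: need 1 − β^K ≥ 20/17·(1−3/4)/(3/4), i.e. β^K ≤ 0.6078.
Since (3/4)^1 = 0.7500 and (3/4)^2 = 0.5625, the smallest such K is 2.

2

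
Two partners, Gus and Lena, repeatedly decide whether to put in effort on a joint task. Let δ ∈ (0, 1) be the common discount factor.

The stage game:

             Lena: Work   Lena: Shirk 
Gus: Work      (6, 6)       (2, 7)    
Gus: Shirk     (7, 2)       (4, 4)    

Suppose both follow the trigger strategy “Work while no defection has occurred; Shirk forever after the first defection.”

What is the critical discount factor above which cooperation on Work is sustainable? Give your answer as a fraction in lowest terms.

1/3

Cooperation forever yields 6 each period: 6/(1−δ).
Deviating yields 7 once, then 4 forever: 7 + 4δ/(1−δ).
No profitable deviation requires 6/(1−δ) ≥ 7 + 4δ/(1−δ).
Multiplying by (1−δ): 6 ≥ 7(1−δ) + 4δ = 7 − 3δ.
So 3δ ≥ 1, i.e. δ ≥ 1/3.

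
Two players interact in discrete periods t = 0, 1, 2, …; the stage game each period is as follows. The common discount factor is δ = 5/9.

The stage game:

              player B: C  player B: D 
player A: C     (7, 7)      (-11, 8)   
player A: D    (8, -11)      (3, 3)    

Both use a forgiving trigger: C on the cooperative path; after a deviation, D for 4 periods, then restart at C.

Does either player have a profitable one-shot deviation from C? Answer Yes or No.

No

Comparing payoff streams over the 5 periods until play realigns: cooperate → 7(1+δ+…+δ^4); deviate → 8 + 3(δ+…+δ^4).
Cooperation is sustained iff (7−3)(δ+…+δ^4) ≥ 8−7.
δ+…+δ^4 = 5/9·(1−(5/9)^4)/(1−5/9) = 1.1309, and (8−7)/(7−3) = 0.2500.
1.1309 ≥ 0.2500, so cooperation is sustainable.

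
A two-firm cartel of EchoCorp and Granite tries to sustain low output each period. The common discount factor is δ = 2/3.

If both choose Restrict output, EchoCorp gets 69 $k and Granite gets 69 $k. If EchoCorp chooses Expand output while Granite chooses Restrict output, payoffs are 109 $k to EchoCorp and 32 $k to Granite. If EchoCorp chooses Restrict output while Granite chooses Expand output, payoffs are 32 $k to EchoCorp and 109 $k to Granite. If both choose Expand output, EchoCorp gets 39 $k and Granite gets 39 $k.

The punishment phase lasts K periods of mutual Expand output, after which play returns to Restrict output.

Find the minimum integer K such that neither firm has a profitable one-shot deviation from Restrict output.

3

No profitable deviation requires (69−39)(δ+…+δ^K) ≥ 109−69, i.e. δ+…+δ^K ≥ 4/3 ≈ 1.3333.
With δ = 2/3, the partial sums are K=1: 0.6667, K=2: 1.1111, K=3: 1.4074.
K = 3 is the first length at which the sum reaches 1.3333.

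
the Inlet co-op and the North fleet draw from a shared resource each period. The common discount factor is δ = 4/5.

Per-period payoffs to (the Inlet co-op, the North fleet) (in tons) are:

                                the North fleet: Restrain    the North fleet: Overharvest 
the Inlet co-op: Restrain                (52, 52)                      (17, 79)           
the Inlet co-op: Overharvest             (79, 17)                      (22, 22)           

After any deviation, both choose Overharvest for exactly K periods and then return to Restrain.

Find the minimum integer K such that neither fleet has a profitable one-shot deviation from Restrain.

2

Need Σ_{k=1}^{K} δ^k ≥ (79−52)/(52−22) = 0.9000 at δ = 4/5.
At K = 1 the sum is 0.8000 < 0.9000; at K = 2 it is 1.4400 ≥ 0.9000.
So the minimum punishment length is K = 2.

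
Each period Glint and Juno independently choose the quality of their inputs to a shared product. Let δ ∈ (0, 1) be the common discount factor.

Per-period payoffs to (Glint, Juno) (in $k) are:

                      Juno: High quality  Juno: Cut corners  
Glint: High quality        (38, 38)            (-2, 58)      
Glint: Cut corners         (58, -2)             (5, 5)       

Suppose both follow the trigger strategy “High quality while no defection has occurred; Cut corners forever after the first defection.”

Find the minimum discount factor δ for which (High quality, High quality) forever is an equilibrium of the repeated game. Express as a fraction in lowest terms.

20/53

Cooperation forever yields 38 each period: 38/(1−δ).
Deviating yields 58 once, then 5 forever: 58 + 5δ/(1−δ).
No profitable deviation requires 38/(1−δ) ≥ 58 + 5δ/(1−δ).
Multiplying by (1−δ): 38 ≥ 58(1−δ) + 5δ = 58 − 53δ.
So 53δ ≥ 20, i.e. δ ≥ 20/53.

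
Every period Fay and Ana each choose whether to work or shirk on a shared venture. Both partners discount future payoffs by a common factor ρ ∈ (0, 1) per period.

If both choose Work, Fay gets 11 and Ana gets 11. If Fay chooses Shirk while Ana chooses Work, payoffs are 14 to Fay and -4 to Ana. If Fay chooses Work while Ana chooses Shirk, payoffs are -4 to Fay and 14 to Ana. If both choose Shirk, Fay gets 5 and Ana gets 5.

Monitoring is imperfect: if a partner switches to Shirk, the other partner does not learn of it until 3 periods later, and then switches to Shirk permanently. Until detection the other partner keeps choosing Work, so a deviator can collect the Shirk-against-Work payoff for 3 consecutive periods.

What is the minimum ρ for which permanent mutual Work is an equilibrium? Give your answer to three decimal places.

The best deviation is to choose Shirk for all 3 undetected periods, earning 14 each, then 5 forever once detected.
Deviation value: 14(1−ρ^3)/(1−ρ) + 5ρ^3/(1−ρ); cooperation value: 11/(1−ρ).
IC: 11 ≥ 14(1−ρ^3) + 5ρ^3 = 14 − 9ρ^3.
So ρ^3 ≥ 3/9 = 1/3, giving ρ ≥ (1/3)^(1/3) ≈ 0.693.

0.693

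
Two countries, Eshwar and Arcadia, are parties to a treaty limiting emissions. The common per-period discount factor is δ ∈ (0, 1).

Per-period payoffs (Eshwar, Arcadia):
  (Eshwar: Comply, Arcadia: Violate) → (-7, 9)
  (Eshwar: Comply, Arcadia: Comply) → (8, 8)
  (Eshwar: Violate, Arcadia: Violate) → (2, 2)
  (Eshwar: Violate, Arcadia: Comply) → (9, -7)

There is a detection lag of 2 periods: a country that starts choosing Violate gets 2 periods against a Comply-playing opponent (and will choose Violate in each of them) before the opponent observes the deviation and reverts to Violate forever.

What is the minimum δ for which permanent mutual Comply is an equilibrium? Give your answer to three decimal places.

A deviator earns 9 for 2 periods, then 2 forever; cooperating earns 8 forever. Multiplying the IC by (1−δ):
8 ≥ 9(1−δ^2) + 2δ^2, so 7·δ^2 ≥ 1 and δ^2 ≥ 1/7.
δ ≥ (1/7)^(1/2) ≈ 0.378.

0.378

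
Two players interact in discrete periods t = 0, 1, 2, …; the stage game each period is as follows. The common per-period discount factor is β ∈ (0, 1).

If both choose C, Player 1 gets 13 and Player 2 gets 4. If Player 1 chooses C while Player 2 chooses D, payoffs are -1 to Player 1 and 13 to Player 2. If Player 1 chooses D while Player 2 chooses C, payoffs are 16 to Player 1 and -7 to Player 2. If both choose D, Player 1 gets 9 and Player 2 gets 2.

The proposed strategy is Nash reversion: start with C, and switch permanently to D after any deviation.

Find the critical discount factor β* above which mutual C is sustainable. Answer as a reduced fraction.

9/11

For Player 1: deviation gain 16−13 = 3, per-period punishment loss 13−9 = 4. IC gives β ≥ 3/7.
For Player 2: gain 9, loss 2 per period, so β ≥ 9/11.
The tighter constraint is Player 2's, so cooperation needs β ≥ 9/11.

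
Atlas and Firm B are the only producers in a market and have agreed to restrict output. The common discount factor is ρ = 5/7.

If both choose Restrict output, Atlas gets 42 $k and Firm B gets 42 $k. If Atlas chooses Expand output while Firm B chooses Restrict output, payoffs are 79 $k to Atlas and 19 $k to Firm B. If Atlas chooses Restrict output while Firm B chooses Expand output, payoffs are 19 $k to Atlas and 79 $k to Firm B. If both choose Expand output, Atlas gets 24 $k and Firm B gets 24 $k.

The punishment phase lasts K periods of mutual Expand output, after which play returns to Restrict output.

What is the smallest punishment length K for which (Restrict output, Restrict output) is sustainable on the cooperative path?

6

IC: ρ(1−ρ^K)/(1−ρ) ≥ (79−42)/(42−24) = 37/18.
With ρ = 5/7: need 1 − ρ^K ≥ 37/18·(1−5/7)/(5/7), i.e. ρ^K ≤ 0.1778.
Since (5/7)^5 = 0.1859 and (5/7)^6 = 0.1328, the smallest such K is 6.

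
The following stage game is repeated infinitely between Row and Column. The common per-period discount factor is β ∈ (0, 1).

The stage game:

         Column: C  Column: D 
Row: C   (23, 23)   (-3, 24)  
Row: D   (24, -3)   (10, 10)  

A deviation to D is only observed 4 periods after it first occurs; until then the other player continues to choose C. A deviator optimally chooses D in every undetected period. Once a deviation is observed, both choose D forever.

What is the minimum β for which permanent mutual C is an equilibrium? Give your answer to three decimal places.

0.517

The best deviation is to choose D for all 4 undetected periods, earning 24 each, then 10 forever once detected.
Deviation value: 24(1−β^4)/(1−β) + 10β^4/(1−β); cooperation value: 23/(1−β).
IC: 23 ≥ 24(1−β^4) + 10β^4 = 24 − 14β^4.
So β^4 ≥ 1/14, giving β ≥ (1/14)^(1/4) ≈ 0.517.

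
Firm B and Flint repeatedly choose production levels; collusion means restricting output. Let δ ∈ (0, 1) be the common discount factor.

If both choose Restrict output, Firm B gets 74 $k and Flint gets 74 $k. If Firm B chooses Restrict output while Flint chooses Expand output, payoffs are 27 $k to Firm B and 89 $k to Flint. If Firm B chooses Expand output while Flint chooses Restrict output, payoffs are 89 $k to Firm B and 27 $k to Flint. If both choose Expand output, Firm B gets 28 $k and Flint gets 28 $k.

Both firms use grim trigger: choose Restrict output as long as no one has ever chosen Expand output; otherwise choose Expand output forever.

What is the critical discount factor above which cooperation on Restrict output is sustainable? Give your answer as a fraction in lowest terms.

Cooperation forever yields 74 each period: 74/(1−δ).
Deviating yields 89 once, then 28 forever: 89 + 28δ/(1−δ).
No profitable deviation requires 74/(1−δ) ≥ 89 + 28δ/(1−δ).
Multiplying by (1−δ): 74 ≥ 89(1−δ) + 28δ = 89 − 61δ.
So 61δ ≥ 15, i.e. δ ≥ 15/61.

15/61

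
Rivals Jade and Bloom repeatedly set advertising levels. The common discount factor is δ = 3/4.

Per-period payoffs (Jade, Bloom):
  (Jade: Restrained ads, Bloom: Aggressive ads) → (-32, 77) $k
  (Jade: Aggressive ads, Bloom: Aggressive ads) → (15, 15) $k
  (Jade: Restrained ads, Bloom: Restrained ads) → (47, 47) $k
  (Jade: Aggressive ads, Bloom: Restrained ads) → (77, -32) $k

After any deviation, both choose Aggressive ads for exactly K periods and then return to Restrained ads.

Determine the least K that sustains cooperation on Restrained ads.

2

IC: δ(1−δ^K)/(1−δ) ≥ (77−47)/(47−15) = 15/16.
With δ = 3/4: need 1 − δ^K ≥ 15/16·(1−3/4)/(3/4), i.e. δ^K ≤ 0.6875.
Since (3/4)^1 = 0.7500 and (3/4)^2 = 0.5625, the smallest such K is 2.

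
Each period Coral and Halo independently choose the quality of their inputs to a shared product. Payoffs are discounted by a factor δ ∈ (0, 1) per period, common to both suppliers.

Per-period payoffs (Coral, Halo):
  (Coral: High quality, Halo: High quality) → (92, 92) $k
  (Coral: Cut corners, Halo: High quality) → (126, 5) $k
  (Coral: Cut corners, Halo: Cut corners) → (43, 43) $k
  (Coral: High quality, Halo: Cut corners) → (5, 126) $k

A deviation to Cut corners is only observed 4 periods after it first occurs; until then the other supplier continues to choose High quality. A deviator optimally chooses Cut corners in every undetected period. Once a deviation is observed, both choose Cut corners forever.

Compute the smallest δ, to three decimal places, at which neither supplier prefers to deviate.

0.800

The best deviation is to choose Cut corners for all 4 undetected periods, earning 126 each, then 43 forever once detected.
Deviation value: 126(1−δ^4)/(1−δ) + 43δ^4/(1−δ); cooperation value: 92/(1−δ).
IC: 92 ≥ 126(1−δ^4) + 43δ^4 = 126 − 83δ^4.
So δ^4 ≥ 34/83, giving δ ≥ (34/83)^(1/4) ≈ 0.800.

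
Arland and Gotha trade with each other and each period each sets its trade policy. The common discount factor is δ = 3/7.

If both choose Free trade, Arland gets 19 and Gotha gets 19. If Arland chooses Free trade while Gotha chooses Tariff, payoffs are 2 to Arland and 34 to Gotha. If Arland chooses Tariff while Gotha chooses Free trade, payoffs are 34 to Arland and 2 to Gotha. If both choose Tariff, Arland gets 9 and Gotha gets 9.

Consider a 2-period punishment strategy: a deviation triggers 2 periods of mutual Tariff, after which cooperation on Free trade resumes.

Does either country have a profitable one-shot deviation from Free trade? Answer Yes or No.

A one-shot deviation gives 34 now, then 9 for 2 periods, then back to 19.
Gain from deviating: (34−19) today; loss: (19−9) in each of the next 2 periods.
No-deviation condition: (19−9)(δ+…+δ^2) ≥ 34−19, i.e. δ+…+δ^2 ≥ 3/2.
At δ = 3/7: δ+…+δ^2 = 0.6122 < 1.5000.
So cooperation is not sustainable.

Yes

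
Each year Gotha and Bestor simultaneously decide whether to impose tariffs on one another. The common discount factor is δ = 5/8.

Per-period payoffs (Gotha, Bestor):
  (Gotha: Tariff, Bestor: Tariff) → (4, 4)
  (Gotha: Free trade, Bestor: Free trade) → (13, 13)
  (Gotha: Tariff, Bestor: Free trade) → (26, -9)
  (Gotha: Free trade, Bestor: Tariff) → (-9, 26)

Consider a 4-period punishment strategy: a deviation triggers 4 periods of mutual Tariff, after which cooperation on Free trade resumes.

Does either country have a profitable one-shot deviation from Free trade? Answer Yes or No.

Comparing payoff streams over the 5 periods until play realigns: cooperate → 13(1+δ+…+δ^4); deviate → 26 + 4(δ+…+δ^4).
Cooperation is sustained iff (13−4)(δ+…+δ^4) ≥ 26−13.
δ+…+δ^4 = 5/8·(1−(5/8)^4)/(1−5/8) = 1.4124, and (26−13)/(13−4) = 1.4444.
1.4124 < 1.4444, so cooperation is not sustainable.

Yes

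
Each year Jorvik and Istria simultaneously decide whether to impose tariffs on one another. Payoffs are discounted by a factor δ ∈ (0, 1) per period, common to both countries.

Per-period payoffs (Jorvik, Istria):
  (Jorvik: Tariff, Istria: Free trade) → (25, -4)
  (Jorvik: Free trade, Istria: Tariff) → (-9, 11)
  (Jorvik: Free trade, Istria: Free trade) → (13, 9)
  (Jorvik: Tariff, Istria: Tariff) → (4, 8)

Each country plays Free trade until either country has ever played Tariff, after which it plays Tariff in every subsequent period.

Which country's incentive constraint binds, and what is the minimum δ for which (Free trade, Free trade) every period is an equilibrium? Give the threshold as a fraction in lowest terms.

Istria; δ ≥ 2/3

Jorvik's threshold: (25−13)/(25−4) = 4/7.
Istria's threshold: (11−9)/(11−8) = 2/3.
4/7 < 2/3, so Istria binds and δ* = 2/3.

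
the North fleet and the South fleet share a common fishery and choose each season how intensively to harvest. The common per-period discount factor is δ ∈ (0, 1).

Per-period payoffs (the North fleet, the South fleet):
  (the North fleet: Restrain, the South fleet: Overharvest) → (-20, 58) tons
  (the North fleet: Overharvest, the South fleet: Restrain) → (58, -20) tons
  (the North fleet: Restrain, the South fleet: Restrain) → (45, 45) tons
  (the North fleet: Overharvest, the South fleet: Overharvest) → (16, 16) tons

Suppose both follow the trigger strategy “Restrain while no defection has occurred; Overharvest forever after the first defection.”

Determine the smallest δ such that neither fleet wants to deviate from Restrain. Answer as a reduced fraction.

Cooperation forever yields 45 each period: 45/(1−δ).
Deviating yields 58 once, then 16 forever: 58 + 16δ/(1−δ).
No profitable deviation requires 45/(1−δ) ≥ 58 + 16δ/(1−δ).
Multiplying by (1−δ): 45 ≥ 58(1−δ) + 16δ = 58 − 42δ.
So 42δ ≥ 13, i.e. δ ≥ 13/42.

13/42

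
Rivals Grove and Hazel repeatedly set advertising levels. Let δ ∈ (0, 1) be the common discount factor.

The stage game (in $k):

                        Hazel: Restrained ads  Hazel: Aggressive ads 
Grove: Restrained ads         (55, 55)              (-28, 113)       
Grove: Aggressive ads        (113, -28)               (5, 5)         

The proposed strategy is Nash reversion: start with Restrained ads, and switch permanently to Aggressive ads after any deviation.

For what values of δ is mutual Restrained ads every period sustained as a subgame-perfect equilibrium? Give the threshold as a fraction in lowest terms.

55/(1−δ) ≥ 113 + 5δ/(1−δ)
55 ≥ 113 − 108δ
δ ≥ 58/108 = 29/54.

29/54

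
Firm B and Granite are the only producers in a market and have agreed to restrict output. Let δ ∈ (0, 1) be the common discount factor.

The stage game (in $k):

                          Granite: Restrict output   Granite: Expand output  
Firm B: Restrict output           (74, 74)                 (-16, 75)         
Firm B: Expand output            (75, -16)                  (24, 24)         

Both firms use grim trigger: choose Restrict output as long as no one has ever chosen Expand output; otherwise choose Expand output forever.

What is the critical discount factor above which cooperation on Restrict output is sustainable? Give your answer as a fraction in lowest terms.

One-period gain from deviating is 75 − 74 = 1. The loss is 74 − 24 = 50 in every subsequent period, with present value 50·δ/(1−δ).
Deviation is unprofitable when 50·δ/(1−δ) ≥ 1, i.e. δ/(1−δ) ≥ 1/50.
Equivalently δ ≥ 1/(1+50) = 1/51.

1/51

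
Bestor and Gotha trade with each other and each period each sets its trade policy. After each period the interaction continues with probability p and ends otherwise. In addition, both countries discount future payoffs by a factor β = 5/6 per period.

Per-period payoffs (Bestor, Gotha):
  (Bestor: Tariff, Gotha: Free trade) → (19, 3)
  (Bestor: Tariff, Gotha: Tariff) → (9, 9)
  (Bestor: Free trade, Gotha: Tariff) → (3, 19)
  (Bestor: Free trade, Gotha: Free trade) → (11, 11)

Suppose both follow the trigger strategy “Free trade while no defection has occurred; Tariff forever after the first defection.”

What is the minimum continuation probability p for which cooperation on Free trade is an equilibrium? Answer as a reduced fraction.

Expected continuation weight on next period's payoff is β·p = 5/6·p, which plays the role of the discount factor.
Cooperation requires 5/6·p ≥ (19−11)/(19−9) = 4/5, hence p ≥ 24/25.

24/25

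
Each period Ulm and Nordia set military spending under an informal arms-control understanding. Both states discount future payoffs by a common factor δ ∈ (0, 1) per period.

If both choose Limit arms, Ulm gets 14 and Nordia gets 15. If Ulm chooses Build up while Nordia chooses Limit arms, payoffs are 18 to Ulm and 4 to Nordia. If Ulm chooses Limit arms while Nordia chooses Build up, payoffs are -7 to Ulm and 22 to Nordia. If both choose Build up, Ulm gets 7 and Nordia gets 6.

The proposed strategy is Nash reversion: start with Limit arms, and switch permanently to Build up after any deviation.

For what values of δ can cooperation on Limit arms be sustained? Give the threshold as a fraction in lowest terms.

7/16

For Ulm: deviation gain 18−14 = 4, per-period punishment loss 14−7 = 7. IC gives δ ≥ 4/11.
For Nordia: gain 7, loss 9 per period, so δ ≥ 7/16.
The tighter constraint is Nordia's, so cooperation needs δ ≥ 7/16.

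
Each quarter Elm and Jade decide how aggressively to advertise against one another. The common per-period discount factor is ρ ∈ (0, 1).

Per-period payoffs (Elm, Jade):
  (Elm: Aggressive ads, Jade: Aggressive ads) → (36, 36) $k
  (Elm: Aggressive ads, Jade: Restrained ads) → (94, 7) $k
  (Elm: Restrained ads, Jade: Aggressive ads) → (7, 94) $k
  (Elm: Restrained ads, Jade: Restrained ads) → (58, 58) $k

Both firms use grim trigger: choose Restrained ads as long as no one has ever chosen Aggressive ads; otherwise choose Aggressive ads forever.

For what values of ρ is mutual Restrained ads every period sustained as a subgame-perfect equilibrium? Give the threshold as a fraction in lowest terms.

18/29

One-period gain from deviating is 94 − 58 = 36. The loss is 58 − 36 = 22 in every subsequent period, with present value 22·ρ/(1−ρ).
Deviation is unprofitable when 22·ρ/(1−ρ) ≥ 36, i.e. ρ/(1−ρ) ≥ 18/11.
Equivalently ρ ≥ 36/(36+22) = 18/29.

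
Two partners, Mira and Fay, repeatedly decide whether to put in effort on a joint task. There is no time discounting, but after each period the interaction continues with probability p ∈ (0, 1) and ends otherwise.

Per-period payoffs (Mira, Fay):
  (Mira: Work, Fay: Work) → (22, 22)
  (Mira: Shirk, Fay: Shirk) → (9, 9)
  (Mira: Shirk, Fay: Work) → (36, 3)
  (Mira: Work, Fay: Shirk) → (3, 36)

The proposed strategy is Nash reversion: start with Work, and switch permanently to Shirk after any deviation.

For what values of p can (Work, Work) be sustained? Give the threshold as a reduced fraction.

14/27

Expected cooperation value is 22 + p·22 + p²·22 + … = 22/(1−p); deviation gives 36 + p·9/(1−p).
22 ≥ 36(1−p) + 9p ⇒ 27p ≥ 14 ⇒ p ≥ 14/27.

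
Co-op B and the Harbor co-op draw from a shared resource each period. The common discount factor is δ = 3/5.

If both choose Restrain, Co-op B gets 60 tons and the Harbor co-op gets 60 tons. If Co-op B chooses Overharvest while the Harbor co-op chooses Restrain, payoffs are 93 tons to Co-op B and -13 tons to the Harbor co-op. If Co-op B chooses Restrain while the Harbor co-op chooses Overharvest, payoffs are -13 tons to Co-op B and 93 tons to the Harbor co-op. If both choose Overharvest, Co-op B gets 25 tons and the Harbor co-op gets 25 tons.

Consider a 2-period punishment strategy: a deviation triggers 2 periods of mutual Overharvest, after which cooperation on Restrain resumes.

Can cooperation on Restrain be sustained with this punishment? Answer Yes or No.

Yes

A one-shot deviation gives 93 now, then 25 for 2 periods, then back to 60.
Gain from deviating: (93−60) today; loss: (60−25) in each of the next 2 periods.
No-deviation condition: (60−25)(δ+…+δ^2) ≥ 93−60, i.e. δ+…+δ^2 ≥ 33/35.
At δ = 3/5: δ+…+δ^2 = 0.9600 ≥ 0.9429.
So cooperation is sustainable.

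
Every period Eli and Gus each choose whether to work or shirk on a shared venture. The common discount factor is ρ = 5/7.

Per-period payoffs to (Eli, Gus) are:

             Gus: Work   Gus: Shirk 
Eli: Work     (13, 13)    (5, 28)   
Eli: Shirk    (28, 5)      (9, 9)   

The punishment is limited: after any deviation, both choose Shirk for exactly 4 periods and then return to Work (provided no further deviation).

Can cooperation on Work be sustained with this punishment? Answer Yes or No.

IC: ρ+…+ρ^4 ≥ (28−13)/(13−9) = 15/4.
At ρ = 5/7: partial sum = 1.8492 < 3.7500. Cooperation not sustainable.

No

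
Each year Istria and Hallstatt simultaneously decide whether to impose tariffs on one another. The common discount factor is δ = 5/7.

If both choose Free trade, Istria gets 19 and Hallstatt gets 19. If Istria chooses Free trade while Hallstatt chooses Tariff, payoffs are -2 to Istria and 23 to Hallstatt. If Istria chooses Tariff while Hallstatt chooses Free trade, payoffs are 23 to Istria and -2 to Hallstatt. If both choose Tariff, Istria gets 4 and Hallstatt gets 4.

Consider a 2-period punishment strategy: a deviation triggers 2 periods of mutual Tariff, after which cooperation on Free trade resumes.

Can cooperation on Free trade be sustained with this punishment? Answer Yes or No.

Yes

IC: δ+…+δ^2 ≥ (23−19)/(19−4) = 4/15.
At δ = 5/7: partial sum = 1.2245 ≥ 0.2667. Cooperation sustainable.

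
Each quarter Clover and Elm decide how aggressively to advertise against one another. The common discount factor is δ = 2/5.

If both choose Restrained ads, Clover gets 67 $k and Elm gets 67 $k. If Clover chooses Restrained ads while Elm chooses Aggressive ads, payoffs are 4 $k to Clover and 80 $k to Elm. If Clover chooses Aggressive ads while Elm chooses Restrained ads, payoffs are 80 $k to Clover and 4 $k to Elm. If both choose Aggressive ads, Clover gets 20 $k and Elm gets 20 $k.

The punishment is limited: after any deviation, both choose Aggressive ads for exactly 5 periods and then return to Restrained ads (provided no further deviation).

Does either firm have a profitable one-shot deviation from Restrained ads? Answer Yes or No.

No

Comparing payoff streams over the 6 periods until play realigns: cooperate → 67(1+δ+…+δ^5); deviate → 80 + 20(δ+…+δ^5).
Cooperation is sustained iff (67−20)(δ+…+δ^5) ≥ 80−67.
δ+…+δ^5 = 2/5·(1−(2/5)^5)/(1−2/5) = 0.6598, and (80−67)/(67−20) = 0.2766.
0.6598 ≥ 0.2766, so cooperation is sustainable.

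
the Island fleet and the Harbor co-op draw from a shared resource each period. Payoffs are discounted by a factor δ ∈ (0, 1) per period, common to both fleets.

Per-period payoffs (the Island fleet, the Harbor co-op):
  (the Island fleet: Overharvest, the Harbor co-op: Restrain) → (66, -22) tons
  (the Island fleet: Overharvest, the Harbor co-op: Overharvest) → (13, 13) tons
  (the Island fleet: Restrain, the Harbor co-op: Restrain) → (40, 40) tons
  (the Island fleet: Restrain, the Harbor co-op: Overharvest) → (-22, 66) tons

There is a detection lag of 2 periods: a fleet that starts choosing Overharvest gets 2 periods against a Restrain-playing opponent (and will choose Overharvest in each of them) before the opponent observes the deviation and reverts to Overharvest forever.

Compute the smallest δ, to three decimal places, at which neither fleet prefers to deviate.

0.700

Deviating for the 2 undetected periods gains 66−40 = 26 per period over cooperation, then loses 40−13 = 27 per period forever once punishment starts.
Gain: 26(1 + δ + … + δ^1); loss: 27·δ^2/(1−δ).
No profitable deviation ⇔ 26(1−δ^2) ≤ 27·δ^2, i.e. δ^2 ≥ 26/(26+27) = 26/53.
Hence δ ≥ (26/53)^(1/2) ≈ 0.700.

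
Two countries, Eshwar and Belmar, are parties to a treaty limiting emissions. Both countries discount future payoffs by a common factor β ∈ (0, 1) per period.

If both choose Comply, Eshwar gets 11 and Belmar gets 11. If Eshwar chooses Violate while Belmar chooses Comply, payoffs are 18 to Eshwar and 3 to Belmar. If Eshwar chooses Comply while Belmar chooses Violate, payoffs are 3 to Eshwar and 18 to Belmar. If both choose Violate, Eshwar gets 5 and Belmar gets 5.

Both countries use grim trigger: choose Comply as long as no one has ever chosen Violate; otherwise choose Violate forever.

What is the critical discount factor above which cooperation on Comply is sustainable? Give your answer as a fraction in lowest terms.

11/(1−β) ≥ 18 + 5β/(1−β)
11 ≥ 18 − 13β
β ≥ 7/13.

7/13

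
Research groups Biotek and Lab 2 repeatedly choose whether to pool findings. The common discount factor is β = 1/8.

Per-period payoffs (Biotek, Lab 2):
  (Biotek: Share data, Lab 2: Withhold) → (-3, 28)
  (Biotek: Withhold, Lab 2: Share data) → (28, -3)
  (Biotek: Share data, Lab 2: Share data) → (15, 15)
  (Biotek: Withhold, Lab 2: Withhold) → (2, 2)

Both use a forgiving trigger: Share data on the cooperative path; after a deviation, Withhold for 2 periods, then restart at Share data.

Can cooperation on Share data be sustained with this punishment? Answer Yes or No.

No

Comparing payoff streams over the 3 periods until play realigns: cooperate → 15(1+β+…+β^2); deviate → 28 + 2(β+…+β^2).
Cooperation is sustained iff (15−2)(β+…+β^2) ≥ 28−15.
β+…+β^2 = 1/8·(1−(1/8)^2)/(1−1/8) = 0.1406, and (28−15)/(15−2) = 1.0000.
0.1406 < 1.0000, so cooperation is not sustainable.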